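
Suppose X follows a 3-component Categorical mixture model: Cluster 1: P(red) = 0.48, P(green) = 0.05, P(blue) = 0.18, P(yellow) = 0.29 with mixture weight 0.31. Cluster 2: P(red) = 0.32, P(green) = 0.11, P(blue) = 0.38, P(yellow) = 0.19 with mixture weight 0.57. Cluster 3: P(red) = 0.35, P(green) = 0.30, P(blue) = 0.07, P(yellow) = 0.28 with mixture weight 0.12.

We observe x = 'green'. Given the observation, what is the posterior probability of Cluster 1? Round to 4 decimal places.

Posterior ∝ prior × likelihood, so P(k | x) ∝ π_k f_k(x); normalise over all components.
Component likelihoods at x = 'green':
  p_1 = P(green | comp) = 0.05
  p_2 = P(green | comp) = 0.11
  p_3 = P(green | comp) = 0.30
Prior × likelihood for each component:
  π_1·p_1 = 0.31 × 0.05 = 0.0155
  π_2·p_2 = 0.57 × 0.11 = 0.0627
  π_3·p_3 = 0.12 × 0.3 = 0.036
Evidence: 0.0155 + 0.0627 + 0.036 = 0.1142
Responsibility of Cluster 1: 0.0155 / 0.1142 ≈ 0.1357

0.1357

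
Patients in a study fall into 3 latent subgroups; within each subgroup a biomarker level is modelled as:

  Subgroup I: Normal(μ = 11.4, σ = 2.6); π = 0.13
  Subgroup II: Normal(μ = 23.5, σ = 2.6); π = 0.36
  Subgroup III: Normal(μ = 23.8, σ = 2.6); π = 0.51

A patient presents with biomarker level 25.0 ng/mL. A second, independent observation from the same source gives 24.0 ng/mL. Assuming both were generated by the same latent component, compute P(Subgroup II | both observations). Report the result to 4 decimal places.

Apply Bayes' rule: the posterior for each component is proportional to its prior times its likelihood at x.
Since both observations come from the same component, the likelihood for component k is f_k(x₁)·f_k(x₂).
  f_I = [1.75623e-07] × [1.21952e-06] = 2.14176e-13
  f_II = [0.129916] × [0.150628] = 0.0195689
  f_III = [0.137937] × [0.152986] = 0.0211024
Multiply by the mixture weights:
  P(Z=I)·f_I = 0.13 × 2.14176e-13 = 2.78429e-14
  P(Z=II)·f_II = 0.36 × 0.0195689 = 0.00704482
  P(Z=III)·f_III = 0.51 × 0.0211024 = 0.0107622
Marginal: 2.78429e-14 + 0.00704482 + 0.0107622 = 0.0178071
P(Subgroup II | x₁, x₂) = 0.00704482 / 0.0178071 ≈ 0.3956

0.3956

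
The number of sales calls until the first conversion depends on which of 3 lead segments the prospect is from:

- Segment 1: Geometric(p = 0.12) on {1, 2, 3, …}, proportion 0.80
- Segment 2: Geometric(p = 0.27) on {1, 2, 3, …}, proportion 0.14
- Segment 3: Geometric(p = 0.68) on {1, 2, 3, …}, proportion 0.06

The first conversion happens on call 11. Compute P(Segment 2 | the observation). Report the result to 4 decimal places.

P(component k | x) = π_k·f_k(x) / marginal(x), where marginal(x) = Σ_j π_j·f_j(x).
Evaluate each component's likelihood at the observed value:
  p_1 = 0.0334201
  p_2 = 0.0116036
  p_3 = 7.65612e-06
Unnormalised posteriors:
  π_1·p_1 = 0.80 × 0.0334201 = 0.0267361
  π_2·p_2 = 0.14 × 0.0116036 = 0.0016245
  π_3·p_3 = 0.06 × 7.65612e-06 = 4.59367e-07
Evidence: 0.0267361 + 0.0016245 + 4.59367e-07 = 0.0283611
P(Segment 2 | 11) ≈ 0.0573

0.0573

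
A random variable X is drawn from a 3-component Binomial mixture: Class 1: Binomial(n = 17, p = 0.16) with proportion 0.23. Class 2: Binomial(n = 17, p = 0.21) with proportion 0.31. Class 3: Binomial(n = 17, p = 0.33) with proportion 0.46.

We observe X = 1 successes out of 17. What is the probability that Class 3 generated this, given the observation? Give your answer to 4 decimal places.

Posterior ∝ prior × likelihood, so P(k | x) ∝ π_k f_k(x); normalise over all components.
Component likelihoods at x = 1 successes out of 17:
  p_1 = 0.167123
  p_2 = 0.0821678
  p_3 = 0.00925038
Prior × likelihood for each component:
  π_1·p_1 = 0.23 × 0.167123 = 0.0384384
  π_2·p_2 = 0.31 × 0.0821678 = 0.025472
  π_3·p_3 = 0.46 × 0.00925038 = 0.00425518
Sum: 0.0384384 + 0.025472 + 0.00425518 = 0.0681656
P(Class 3 | the observation) ≈ 0.0624

0.0624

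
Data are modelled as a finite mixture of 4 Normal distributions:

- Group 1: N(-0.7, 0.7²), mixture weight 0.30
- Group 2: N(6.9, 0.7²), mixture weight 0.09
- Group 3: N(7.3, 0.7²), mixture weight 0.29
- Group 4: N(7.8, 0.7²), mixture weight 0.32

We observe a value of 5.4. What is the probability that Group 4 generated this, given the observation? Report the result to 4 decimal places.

Posterior ∝ prior × likelihood, so P(k | x) ∝ w_k f_k(x); normalise over all components.
Normal densities:
  p_1 = (1/(0.7·√(2π)))·exp(−(5.4−-0.7)²/(2·0.7²)) = 0.569918·exp(-37.96939) = 1.84466e-17
  p_2 = (1/(0.7·√(2π)))·exp(−(5.4−6.9)²/(2·0.7²)) = 0.569918·exp(-2.29592) = 0.057373
  p_3 = (1/(0.7·√(2π)))·exp(−(5.4−7.3)²/(2·0.7²)) = 0.569918·exp(-3.68367) = 0.0143223
  p_4 = (1/(0.7·√(2π)))·exp(−(5.4−7.8)²/(2·0.7²)) = 0.569918·exp(-5.87755) = 0.0015967
Weight by the priors:
  w_1·p_1 = 0.30 × 1.84466e-17 = 5.53398e-18
  w_2·p_2 = 0.09 × 0.057373 = 0.00516357
  w_3·p_3 = 0.29 × 0.0143223 = 0.00415347
  w_4·p_4 = 0.32 × 0.0015967 = 0.000510945
Marginal: 5.53398e-18 + 0.00516357 + 0.00415347 + 0.000510945 = 0.00982798
P(Group 4 | data) = 0.000510945 / 0.00982798 ≈ 0.0520

0.0520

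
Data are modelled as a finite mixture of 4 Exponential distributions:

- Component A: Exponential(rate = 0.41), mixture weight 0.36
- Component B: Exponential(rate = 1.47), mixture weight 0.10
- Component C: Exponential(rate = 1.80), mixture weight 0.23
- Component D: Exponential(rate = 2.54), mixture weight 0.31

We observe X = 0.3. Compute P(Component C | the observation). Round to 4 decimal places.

P(component k | x) = P(Z=k)·f_k(x) / marginal(x), where marginal(x) = Σ_j P(Z=j)·f_j(x).
Exponential densities:
  L_A = 0.362548
  L_B = 0.945787
  L_C = 1.04895
  L_D = 1.1855
Prior × likelihood for each component:
  P(Z=A)·L_A = 0.36 × 0.362548 = 0.130517
  P(Z=B)·L_B = 0.10 × 0.945787 = 0.0945787
  P(Z=C)·L_C = 0.23 × 1.04895 = 0.241258
  P(Z=D)·L_D = 0.31 × 1.1855 = 0.367505
Normaliser: 0.130517 + 0.0945787 + 0.241258 + 0.367505 = 0.833859
P(Component C | data) ≈ 0.2893

0.2893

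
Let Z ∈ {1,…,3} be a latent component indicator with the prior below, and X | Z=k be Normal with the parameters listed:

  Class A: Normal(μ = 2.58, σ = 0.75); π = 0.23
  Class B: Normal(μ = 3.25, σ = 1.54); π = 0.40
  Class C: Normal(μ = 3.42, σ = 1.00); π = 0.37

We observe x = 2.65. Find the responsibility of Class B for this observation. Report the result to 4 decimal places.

0.2932

Posterior ∝ prior × likelihood, so P(k | x) ∝ w_k f_k(x); normalise over all components.
Normal densities:
  L_A = (1/(0.75·√(2π)))·exp(−(2.65−2.58)²/(2·0.75²)) = 0.531923·exp(-0.00436) = 0.529611
  L_B = (1/(1.54·√(2π)))·exp(−(2.65−3.25)²/(2·1.54²)) = 0.259053·exp(-0.07590) = 0.240119
  L_C = (1/(1.00·√(2π)))·exp(−(2.65−3.42)²/(2·1.00²)) = 0.398942·exp(-0.29645) = 0.296595
Prior × likelihood for each component:
  w_A·L_A = 0.23 × 0.529611 = 0.121811
  w_B·L_B = 0.40 × 0.240119 = 0.0960478
  w_C·L_C = 0.37 × 0.296595 = 0.10974
Normaliser: 0.121811 + 0.0960478 + 0.10974 = 0.327598
So the posterior for Class B is 0.0960478 / 0.327598 ≈ 0.2932.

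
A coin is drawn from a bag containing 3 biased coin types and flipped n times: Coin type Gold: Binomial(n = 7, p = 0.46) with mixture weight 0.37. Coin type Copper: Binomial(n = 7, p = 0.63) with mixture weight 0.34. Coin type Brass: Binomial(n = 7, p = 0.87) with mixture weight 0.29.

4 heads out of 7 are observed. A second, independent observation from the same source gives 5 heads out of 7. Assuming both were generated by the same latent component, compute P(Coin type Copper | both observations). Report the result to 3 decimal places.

By Bayes' theorem, P(k | x) = π_k f_k(x) / Σ_j π_j f_j(x).
Since both observations come from the same component, the likelihood for component k is f_k(x₁)·f_k(x₂).
  p_Gold = [C(7,4)·0.46^4·0.54^3 = 35·0.0447746·0.157464 = 0.246763] × [0.126123] = 0.0311227
  p_Copper = [C(7,4)·0.63^4·0.37^3 = 35·0.15753·0.050653 = 0.279277] × [0.285316] = 0.0796821
  p_Brass = [C(7,4)·0.87^4·0.13^3 = 35·0.572898·0.002197 = 0.044053] × [0.17689] = 0.00779251
Weight by the priors:
  π_Gold·p_Gold = 0.37 × 0.0311227 = 0.0115154
  π_Copper·p_Copper = 0.34 × 0.0796821 = 0.0270919
  π_Brass·p_Brass = 0.29 × 0.00779251 = 0.00225983
Denominator: 0.0115154 + 0.0270919 + 0.00225983 = 0.0408671
P(Coin type Copper | data) = 0.0270919 / 0.0408671 ≈ 0.663

0.663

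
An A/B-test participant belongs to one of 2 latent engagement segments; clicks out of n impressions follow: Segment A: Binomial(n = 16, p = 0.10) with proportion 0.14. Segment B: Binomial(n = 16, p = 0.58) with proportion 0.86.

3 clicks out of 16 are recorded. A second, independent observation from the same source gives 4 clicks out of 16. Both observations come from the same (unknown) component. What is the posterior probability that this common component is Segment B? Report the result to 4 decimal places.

0.0072

By Bayes' theorem, P(k | x) = π_k f_k(x) / Σ_j π_j f_j(x).
Since both observations come from the same component, the likelihood for component k is f_k(x₁)·f_k(x₂).
  p_A = [C(16,3)·0.10^3·0.90^13 = 560·0.001·0.254187 = 0.142344] × [0.0514022] = 0.00731682
  p_B = [C(16,3)·0.58^3·0.42^13 = 560·0.195112·1.26544e-05 = 0.00138265] × [0.00620547] = 8.58001e-06
Unnormalised posteriors:
  π_A·p_A = 0.14 × 0.00731682 = 0.00102435
  π_B·p_B = 0.86 × 8.58001e-06 = 7.37881e-06
Sum: 0.00102435 + 7.37881e-06 = 0.00103173
P(Segment B | x₁,x₂) = 7.37881e-06 / 0.00103173 ≈ 0.0072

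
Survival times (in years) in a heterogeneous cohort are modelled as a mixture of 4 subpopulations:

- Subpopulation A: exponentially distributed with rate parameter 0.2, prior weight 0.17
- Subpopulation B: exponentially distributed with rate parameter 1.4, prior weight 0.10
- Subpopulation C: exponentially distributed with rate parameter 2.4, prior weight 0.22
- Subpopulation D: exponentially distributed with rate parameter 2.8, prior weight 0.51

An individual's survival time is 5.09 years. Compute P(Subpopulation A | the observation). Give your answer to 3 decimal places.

The responsibility of component k is w_k f_k(x) divided by Σ_j w_j f_j(x).
Exponential densities:
  L_A = 0.0722634
  L_B = 0.0011255
  L_C = 1.18815e-05
  L_D = 1.80964e-06
Unnormalised posteriors:
  w_A·L_A = 0.17 × 0.0722634 = 0.0122848
  w_B·L_B = 0.10 × 0.0011255 = 0.00011255
  w_C·L_C = 0.22 × 1.18815e-05 = 2.61392e-06
  w_D·L_D = 0.51 × 1.80964e-06 = 9.22918e-07
Marginal: 0.0122848 + 0.00011255 + 2.61392e-06 + 9.22918e-07 = 0.0124009
So the posterior for Subpopulation A is 0.0122848 / 0.0124009 ≈ 0.991.

0.991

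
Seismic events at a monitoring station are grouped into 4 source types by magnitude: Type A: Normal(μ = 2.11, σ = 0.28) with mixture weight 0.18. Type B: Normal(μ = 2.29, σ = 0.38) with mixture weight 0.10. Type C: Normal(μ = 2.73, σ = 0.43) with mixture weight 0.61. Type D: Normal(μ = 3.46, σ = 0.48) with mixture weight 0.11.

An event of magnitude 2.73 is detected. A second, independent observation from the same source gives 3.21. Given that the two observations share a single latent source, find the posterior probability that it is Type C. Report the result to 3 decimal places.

Apply Bayes' rule: the posterior for each component is proportional to its prior times its likelihood at x.
Since both observations come from the same component, the likelihood for component k is f_k(x₁)·f_k(x₂).
  f_A = [(1/(0.28·√(2π)))·exp(−(2.73−2.11)²/(2·0.28²)) = 1.424794·exp(-2.45153) = 0.122763] × [0.000634414] = 7.78822e-05
  f_B = [(1/(0.38·√(2π)))·exp(−(2.73−2.29)²/(2·0.38²)) = 1.049848·exp(-0.67036) = 0.537023] × [0.0560169] = 0.0300823
  f_C = [(1/(0.43·√(2π)))·exp(−(2.73−2.73)²/(2·0.43²)) = 0.927773·exp(-0.00000) = 0.927773] × [0.497576] = 0.461637
  f_D = [(1/(0.48·√(2π)))·exp(−(2.73−3.46)²/(2·0.48²)) = 0.831130·exp(-1.15647) = 0.26147] × [0.725711] = 0.189752
Multiply by the mixture weights:
  π_A·f_A = 0.18 × 7.78822e-05 = 1.40188e-05
  π_B·f_B = 0.10 × 0.0300823 = 0.00300823
  π_C·f_C = 0.61 × 0.461637 = 0.281599
  π_D·f_D = 0.11 × 0.189752 = 0.0208727
Marginal: 1.40188e-05 + 0.00300823 + 0.281599 + 0.0208727 = 0.305494
So the posterior for Type C is 0.281599 / 0.305494 ≈ 0.922.

0.922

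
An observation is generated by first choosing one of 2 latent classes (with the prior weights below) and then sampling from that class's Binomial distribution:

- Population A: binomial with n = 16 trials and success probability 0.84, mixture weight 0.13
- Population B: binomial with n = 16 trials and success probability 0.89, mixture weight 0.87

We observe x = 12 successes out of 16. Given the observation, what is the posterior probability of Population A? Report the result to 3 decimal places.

0.250

P(component k | x) = w_k·f_k(x) / marginal(x), where marginal(x) = Σ_j w_j·f_j(x).
Evaluate each component's likelihood at the observed value:
  f_A = C(16,12)·0.84^12·0.16^4 = 1820·0.12341·0.00065536 = 0.147198
  f_B = C(16,12)·0.89^12·0.11^4 = 1820·0.24699·0.00014641 = 0.0658146
Multiply by the mixture weights:
  w_A·f_A = 0.13 × 0.147198 = 0.0191358
  w_B·f_B = 0.87 × 0.0658146 = 0.0572587
Evidence: 0.0191358 + 0.0572587 = 0.0763945
Responsibility of Population A: 0.0191358 / 0.0763945 ≈ 0.250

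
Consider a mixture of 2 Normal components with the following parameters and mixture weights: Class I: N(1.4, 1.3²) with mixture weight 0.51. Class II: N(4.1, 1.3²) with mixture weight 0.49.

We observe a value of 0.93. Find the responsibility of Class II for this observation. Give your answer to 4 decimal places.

P(component k | x) = π_k·f_k(x) / marginal(x), where marginal(x) = Σ_j π_j·f_j(x).
Normal densities:
  L_I = 0.287464
  L_II = 0.015696
Weight by the priors:
  π_I·L_I = 0.51 × 0.287464 = 0.146607
  π_II·L_II = 0.49 × 0.015696 = 0.00769103
Denominator: 0.146607 + 0.00769103 = 0.154298
P(Class II | data) = 0.00769103 / 0.154298 ≈ 0.0498

0.0498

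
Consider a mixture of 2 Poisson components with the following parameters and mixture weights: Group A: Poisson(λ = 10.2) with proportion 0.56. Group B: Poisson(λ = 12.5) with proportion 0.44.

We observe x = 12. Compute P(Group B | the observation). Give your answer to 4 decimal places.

The responsibility of component k is π_k f_k(x) divided by Σ_j π_j f_j(x).
Component likelihoods at x = 12:
  f_A = e^(−10.2)·10.2^12/12! = 0.098415
  f_B = e^(−12.5)·12.5^12/12! = 0.113215
Prior × likelihood for each component:
  π_A·f_A = 0.56 × 0.098415 = 0.0551124
  π_B·f_B = 0.44 × 0.113215 = 0.0498144
Marginal: 0.0551124 + 0.0498144 = 0.104927
So the posterior for Group B is 0.0498144 / 0.104927 ≈ 0.4748.

0.4748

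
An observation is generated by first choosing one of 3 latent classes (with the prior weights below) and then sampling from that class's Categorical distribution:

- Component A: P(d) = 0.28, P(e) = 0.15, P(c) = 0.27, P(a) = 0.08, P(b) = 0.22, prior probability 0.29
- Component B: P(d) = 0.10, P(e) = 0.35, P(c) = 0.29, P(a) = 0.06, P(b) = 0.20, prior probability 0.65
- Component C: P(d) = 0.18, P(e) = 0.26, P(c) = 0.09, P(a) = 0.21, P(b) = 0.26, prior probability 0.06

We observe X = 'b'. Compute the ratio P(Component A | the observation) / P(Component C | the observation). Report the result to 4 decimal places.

4.0897

Posterior odds = (w_i f_i(x)) / (w_j f_j(x)); the normalising sum cancels.
Component likelihoods at x = 'b':
  f_A = P(b | comp) = 0.22
  f_B = P(b | comp) = 0.20
  f_C = P(b | comp) = 0.26
0.0638 / 0.0156 ≈ 4.0897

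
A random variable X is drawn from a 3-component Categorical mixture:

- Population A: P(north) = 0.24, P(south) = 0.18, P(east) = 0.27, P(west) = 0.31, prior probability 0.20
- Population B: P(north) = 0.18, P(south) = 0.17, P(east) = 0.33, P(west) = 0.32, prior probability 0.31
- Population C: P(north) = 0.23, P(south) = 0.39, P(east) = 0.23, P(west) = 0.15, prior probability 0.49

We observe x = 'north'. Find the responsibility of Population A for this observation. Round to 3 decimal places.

The responsibility of component k is w_k f_k(x) divided by Σ_j w_j f_j(x).
Categorical probabilities:
  L_A = P(north | comp) = 0.24
  L_B = P(north | comp) = 0.18
  L_C = P(north | comp) = 0.23
Multiply by the mixture weights:
  w_A·L_A = 0.20 × 0.24 = 0.048
  w_B·L_B = 0.31 × 0.18 = 0.0558
  w_C·L_C = 0.49 × 0.23 = 0.1127
Sum: 0.048 + 0.0558 + 0.1127 = 0.2165
P(Population A | data) ≈ 0.222

0.222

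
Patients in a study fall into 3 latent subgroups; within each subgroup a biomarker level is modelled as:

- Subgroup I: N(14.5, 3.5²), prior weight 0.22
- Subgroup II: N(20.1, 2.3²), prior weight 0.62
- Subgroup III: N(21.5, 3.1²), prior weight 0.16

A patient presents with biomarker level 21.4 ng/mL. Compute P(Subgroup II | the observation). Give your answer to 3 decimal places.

0.791

Apply Bayes' rule: the posterior for each component is proportional to its prior times its likelihood at x.
Component likelihoods at x = 21.4 ng/mL:
  p_I = 0.0163265
  p_II = 0.147846
  p_III = 0.128624
Weight by the priors:
  π_I·p_I = 0.22 × 0.0163265 = 0.00359183
  π_II·p_II = 0.62 × 0.147846 = 0.0916646
  π_III·p_III = 0.16 × 0.128624 = 0.0205799
Sum: 0.00359183 + 0.0916646 + 0.0205799 = 0.115836
Responsibility of Subgroup II: 0.0916646 / 0.115836 ≈ 0.791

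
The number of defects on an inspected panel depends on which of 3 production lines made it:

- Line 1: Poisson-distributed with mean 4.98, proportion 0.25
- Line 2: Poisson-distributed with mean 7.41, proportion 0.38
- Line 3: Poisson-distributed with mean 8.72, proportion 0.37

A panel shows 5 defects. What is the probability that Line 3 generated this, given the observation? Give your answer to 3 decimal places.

0.227

By Bayes' theorem, P(k | x) = π_k f_k(x) / Σ_j π_j f_j(x).
Evaluate each component's likelihood at the observed value:
  f_1 = e^(−4.98)·4.98^5/5! = 0.17546
  f_2 = e^(−7.41)·7.41^5/5! = 0.112665
  f_3 = e^(−8.72)·8.72^5/5! = 0.0686046
Multiply by the mixture weights:
  π_1·f_1 = 0.25 × 0.17546 = 0.0438651
  π_2·f_2 = 0.38 × 0.112665 = 0.0428126
  π_3·f_3 = 0.37 × 0.0686046 = 0.0253837
Evidence: 0.0438651 + 0.0428126 + 0.0253837 = 0.112061
So the posterior for Line 3 is 0.0253837 / 0.112061 ≈ 0.227.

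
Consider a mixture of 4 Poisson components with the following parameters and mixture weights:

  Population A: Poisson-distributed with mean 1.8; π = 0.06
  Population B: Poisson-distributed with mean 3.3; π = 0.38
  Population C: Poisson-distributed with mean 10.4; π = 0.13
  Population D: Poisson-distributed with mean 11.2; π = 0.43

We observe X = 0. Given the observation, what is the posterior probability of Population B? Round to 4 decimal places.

0.5854

P(component k | x) = π_k·f_k(x) / marginal(x), where marginal(x) = Σ_j π_j·f_j(x).
Poisson probabilities:
  p_A = 0.165299
  p_B = 0.0368832
  p_C = 3.04325e-05
  p_D = 1.36742e-05
Weight by the priors:
  π_A·p_A = 0.06 × 0.165299 = 0.00991793
  π_B·p_B = 0.38 × 0.0368832 = 0.0140156
  π_C·p_C = 0.13 × 3.04325e-05 = 3.95622e-06
  π_D·p_D = 0.43 × 1.36742e-05 = 5.8799e-06
Marginal: 0.00991793 + 0.0140156 + 3.95622e-06 + 5.8799e-06 = 0.0239434
P(Population B | 0) = 0.0140156 / 0.0239434 ≈ 0.5854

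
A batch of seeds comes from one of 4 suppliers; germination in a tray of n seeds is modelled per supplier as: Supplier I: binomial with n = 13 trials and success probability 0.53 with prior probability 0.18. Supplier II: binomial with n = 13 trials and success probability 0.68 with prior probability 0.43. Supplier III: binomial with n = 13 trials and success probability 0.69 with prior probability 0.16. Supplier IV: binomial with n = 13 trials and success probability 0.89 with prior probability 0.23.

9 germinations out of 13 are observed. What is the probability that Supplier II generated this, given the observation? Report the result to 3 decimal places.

Posterior ∝ prior × likelihood, so P(k | x) ∝ π_k f_k(x); normalise over all components.
Evaluate each component's likelihood at the observed value:
  L_I = C(13,9)·0.53^9·0.47^4 = 715·0.00329976·0.0487968 = 0.115128
  L_II = C(13,9)·0.68^9·0.32^4 = 715·0.0310871·0.0104858 = 0.23307
  L_III = C(13,9)·0.69^9·0.31^4 = 715·0.0354521·0.00923521 = 0.234096
  L_IV = C(13,9)·0.89^9·0.11^4 = 715·0.350356·0.00014641 = 0.0366764
Weight by the priors:
  π_I·L_I = 0.18 × 0.115128 = 0.020723
  π_II·L_II = 0.43 × 0.23307 = 0.10022
  π_III·L_III = 0.16 × 0.234096 = 0.0374554
  π_IV·L_IV = 0.23 × 0.0366764 = 0.00843557
Denominator: 0.020723 + 0.10022 + 0.0374554 + 0.00843557 = 0.166834
P(Supplier II | 9 germinations out of 13) ≈ 0.601

0.601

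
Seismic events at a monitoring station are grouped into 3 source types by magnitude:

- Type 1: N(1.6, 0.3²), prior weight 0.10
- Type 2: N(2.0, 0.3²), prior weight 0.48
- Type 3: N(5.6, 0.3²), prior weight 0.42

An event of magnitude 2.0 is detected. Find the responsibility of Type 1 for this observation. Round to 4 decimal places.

By Bayes' theorem, P(k | x) = w_k f_k(x) / Σ_j w_j f_j(x).
Normal densities:
  f_1 = (1/(0.3·√(2π)))·exp(−(2.0−1.6)²/(2·0.3²)) = 1.329808·exp(-0.88889) = 0.5467
  f_2 = (1/(0.3·√(2π)))·exp(−(2.0−2.0)²/(2·0.3²)) = 1.329808·exp(-0.00000) = 1.32981
  f_3 = (1/(0.3·√(2π)))·exp(−(2.0−5.6)²/(2·0.3²)) = 1.329808·exp(-72.00000) = 7.15461e-32
Unnormalised posteriors:
  w_1·f_1 = 0.10 × 0.5467 = 0.05467
  w_2·f_2 = 0.48 × 1.32981 = 0.638308
  w_3·f_3 = 0.42 × 7.15461e-32 = 3.00494e-32
Sum: 0.05467 + 0.638308 + 3.00494e-32 = 0.692978
P(Type 1 | the observation) = 0.05467 / 0.692978 ≈ 0.0789

0.0789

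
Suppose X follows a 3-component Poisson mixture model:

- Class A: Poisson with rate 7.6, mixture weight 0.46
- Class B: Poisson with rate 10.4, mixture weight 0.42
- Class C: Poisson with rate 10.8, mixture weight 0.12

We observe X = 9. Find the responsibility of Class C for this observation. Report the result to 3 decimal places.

By Bayes' theorem, P(k | x) = π_k f_k(x) / Σ_j π_j f_j(x).
Poisson probabilities:
  p_A = 0.11666
  p_B = 0.119364
  p_C = 0.112375
Weight by the priors:
  π_A·p_A = 0.46 × 0.11666 = 0.0536635
  π_B·p_B = 0.42 × 0.119364 = 0.050133
  π_C·p_C = 0.12 × 0.112375 = 0.013485
Evidence: 0.0536635 + 0.050133 + 0.013485 = 0.117282
P(Class C | data) ≈ 0.115

0.115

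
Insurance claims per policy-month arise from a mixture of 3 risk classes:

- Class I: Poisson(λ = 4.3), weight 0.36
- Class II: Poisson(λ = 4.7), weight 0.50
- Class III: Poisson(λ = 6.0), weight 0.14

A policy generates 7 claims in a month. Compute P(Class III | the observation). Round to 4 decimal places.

P(component k | x) = π_k·f_k(x) / marginal(x), where marginal(x) = Σ_j π_j·f_j(x).
Component likelihoods at x = 7 claims:
  L_I = e^(−4.3)·4.3^7/7! = 0.0731783
  L_II = e^(−4.7)·4.7^7/7! = 0.0914261
  L_III = e^(−6.0)·6.0^7/7! = 0.137677
Weight by the priors:
  π_I·L_I = 0.36 × 0.0731783 = 0.0263442
  π_II·L_II = 0.50 × 0.0914261 = 0.0457131
  π_III·L_III = 0.14 × 0.137677 = 0.0192748
Sum: 0.0263442 + 0.0457131 + 0.0192748 = 0.091332
P(Class III | 7 claims) ≈ 0.2110

0.2110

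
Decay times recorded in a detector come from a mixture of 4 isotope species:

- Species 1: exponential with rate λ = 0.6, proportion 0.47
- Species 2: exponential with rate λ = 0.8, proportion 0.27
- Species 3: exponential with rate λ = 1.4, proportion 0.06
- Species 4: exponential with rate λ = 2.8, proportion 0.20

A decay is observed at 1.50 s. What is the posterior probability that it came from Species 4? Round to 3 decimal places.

Apply Bayes' rule: the posterior for each component is proportional to its prior times its likelihood at x.
Evaluate each component's likelihood at the observed value:
  f_1 = 0.243942
  f_2 = 0.240955
  f_3 = 0.171439
  f_4 = 0.0419876
Weight by the priors:
  P(Z=1)·f_1 = 0.47 × 0.243942 = 0.114653
  P(Z=2)·f_2 = 0.27 × 0.240955 = 0.0650579
  P(Z=3)·f_3 = 0.06 × 0.171439 = 0.0102863
  P(Z=4)·f_4 = 0.20 × 0.0419876 = 0.00839752
Evidence: 0.114653 + 0.0650579 + 0.0102863 + 0.00839752 = 0.198394
Responsibility of Species 4: 0.00839752 / 0.198394 ≈ 0.042

0.042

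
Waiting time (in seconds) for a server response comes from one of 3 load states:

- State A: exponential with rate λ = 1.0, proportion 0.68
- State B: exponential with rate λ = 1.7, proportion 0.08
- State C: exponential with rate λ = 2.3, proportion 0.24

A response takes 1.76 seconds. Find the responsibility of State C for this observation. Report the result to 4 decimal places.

0.0722

Posterior ∝ prior × likelihood, so P(k | x) ∝ w_k f_k(x); normalise over all components.
Evaluate each component's likelihood at the observed value:
  p_A = 1.0·e^(−1.0·1.76) = 1.0·e^(−1.7600) = 0.172045
  p_B = 1.7·e^(−1.7·1.76) = 1.7·e^(−2.9920) = 0.0853178
  p_C = 2.3·e^(−2.3·1.76) = 2.3·e^(−4.0480) = 0.0401517
Weight by the priors:
  w_A·p_A = 0.68 × 0.172045 = 0.116991
  w_B·p_B = 0.08 × 0.0853178 = 0.00682543
  w_C·p_C = 0.24 × 0.0401517 = 0.0096364
Marginal: 0.116991 + 0.00682543 + 0.0096364 = 0.133452
P(State C | data) = 0.0096364 / 0.133452 ≈ 0.0722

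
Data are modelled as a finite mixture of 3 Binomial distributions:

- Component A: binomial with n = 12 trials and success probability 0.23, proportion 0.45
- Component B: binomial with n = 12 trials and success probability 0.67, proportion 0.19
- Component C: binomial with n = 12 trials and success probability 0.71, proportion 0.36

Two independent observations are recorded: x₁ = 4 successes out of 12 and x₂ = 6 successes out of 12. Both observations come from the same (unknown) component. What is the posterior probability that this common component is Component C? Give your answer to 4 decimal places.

0.0603

P(component k | x) = w_k·f_k(x) / marginal(x), where marginal(x) = Σ_j w_j·f_j(x).
Since both observations come from the same component, the likelihood for component k is f_k(x₁)·f_k(x₂).
  L_A = [0.171176] × [0.0285091] = 0.00488007
  L_B = [0.0140287] × [0.107945] = 0.00151433
  L_C = [0.00629249] × [0.0704061] = 0.000443029
Unnormalised posteriors:
  w_A·L_A = 0.45 × 0.00488007 = 0.00219603
  w_B·L_B = 0.19 × 0.00151433 = 0.000287723
  w_C·L_C = 0.36 × 0.000443029 = 0.000159491
Sum: 0.00219603 + 0.000287723 + 0.000159491 = 0.00264324
P(Component C | data) = 0.000159491 / 0.00264324 ≈ 0.0603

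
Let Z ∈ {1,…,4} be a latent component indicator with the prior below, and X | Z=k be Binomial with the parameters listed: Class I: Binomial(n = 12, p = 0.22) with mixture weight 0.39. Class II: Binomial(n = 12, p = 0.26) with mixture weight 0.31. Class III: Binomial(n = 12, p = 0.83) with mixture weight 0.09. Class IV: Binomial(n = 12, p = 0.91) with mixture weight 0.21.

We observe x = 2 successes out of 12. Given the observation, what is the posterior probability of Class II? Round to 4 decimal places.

0.3961

By Bayes' theorem, P(k | x) = P(Z=k) f_k(x) / Σ_j P(Z=j) f_j(x).
Evaluate each component's likelihood at the observed value:
  f_I = 0.266278
  f_II = 0.219689
  f_III = 9.1662e-07
  f_IV = 1.90569e-09
Unnormalised posteriors:
  P(Z=I)·f_I = 0.39 × 0.266278 = 0.103848
  P(Z=II)·f_II = 0.31 × 0.219689 = 0.0681035
  P(Z=III)·f_III = 0.09 × 9.1662e-07 = 8.24958e-08
  P(Z=IV)·f_IV = 0.21 × 1.90569e-09 = 4.00194e-10
Denominator: 0.103848 + 0.0681035 + 8.24958e-08 + 4.00194e-10 = 0.171952
P(Class II | x) ≈ 0.3961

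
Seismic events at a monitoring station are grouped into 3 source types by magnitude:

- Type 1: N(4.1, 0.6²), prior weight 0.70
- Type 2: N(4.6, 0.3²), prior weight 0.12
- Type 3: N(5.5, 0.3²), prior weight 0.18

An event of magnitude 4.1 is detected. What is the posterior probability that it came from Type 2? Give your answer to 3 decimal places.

0.079

By Bayes' theorem, P(k | x) = π_k f_k(x) / Σ_j π_j f_j(x).
Component likelihoods at x = 4.1:
  f_1 = (1/(0.6·√(2π)))·exp(−(4.1−4.1)²/(2·0.6²)) = 0.664904·exp(-0.00000) = 0.664904
  f_2 = (1/(0.3·√(2π)))·exp(−(4.1−4.6)²/(2·0.3²)) = 1.329808·exp(-1.38889) = 0.33159
  f_3 = (1/(0.3·√(2π)))·exp(−(4.1−5.5)²/(2·0.3²)) = 1.329808·exp(-10.88889) = 2.48202e-05
Multiply by the mixture weights:
  π_1·f_1 = 0.70 × 0.664904 = 0.465433
  π_2·f_2 = 0.12 × 0.33159 = 0.0397909
  π_3·f_3 = 0.18 × 2.48202e-05 = 4.46763e-06
Denominator: 0.465433 + 0.0397909 + 4.46763e-06 = 0.505228
P(Type 2 | the observation) = 0.0397909 / 0.505228 ≈ 0.079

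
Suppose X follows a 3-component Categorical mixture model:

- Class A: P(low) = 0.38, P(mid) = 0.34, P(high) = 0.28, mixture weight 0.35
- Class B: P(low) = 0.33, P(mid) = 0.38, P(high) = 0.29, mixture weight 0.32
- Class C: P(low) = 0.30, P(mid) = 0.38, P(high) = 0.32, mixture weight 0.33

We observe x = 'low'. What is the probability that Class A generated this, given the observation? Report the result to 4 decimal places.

Posterior ∝ prior × likelihood, so P(k | x) ∝ π_k f_k(x); normalise over all components.
Component likelihoods at x = 'low':
  L_A = 0.38
  L_B = 0.33
  L_C = 0.3
Weight by the priors:
  π_A·L_A = 0.35 × 0.38 = 0.133
  π_B·L_B = 0.32 × 0.33 = 0.1056
  π_C·L_C = 0.33 × 0.3 = 0.099
Normaliser: 0.133 + 0.1056 + 0.099 = 0.3376
P(Class A | the observation) ≈ 0.3940

0.3940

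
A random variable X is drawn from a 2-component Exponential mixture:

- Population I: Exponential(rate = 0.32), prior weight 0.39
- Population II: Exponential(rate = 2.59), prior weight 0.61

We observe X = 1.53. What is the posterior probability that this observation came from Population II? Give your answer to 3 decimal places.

P(component k | x) = π_k·f_k(x) / marginal(x), where marginal(x) = Σ_j π_j·f_j(x).
Component likelihoods at x = 1.53:
  p_I = 0.196119
  p_II = 0.0492403
Prior × likelihood for each component:
  π_I·p_I = 0.39 × 0.196119 = 0.0764864
  π_II·p_II = 0.61 × 0.0492403 = 0.0300366
Marginal: 0.0764864 + 0.0300366 = 0.106523
Responsibility of Population II: 0.0300366 / 0.106523 ≈ 0.282

0.282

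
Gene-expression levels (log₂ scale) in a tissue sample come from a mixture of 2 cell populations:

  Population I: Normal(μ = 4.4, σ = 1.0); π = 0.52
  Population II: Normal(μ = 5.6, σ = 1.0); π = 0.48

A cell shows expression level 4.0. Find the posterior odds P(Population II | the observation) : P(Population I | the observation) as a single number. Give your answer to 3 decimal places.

Posterior odds = (π_i f_i(x)) / (π_j f_j(x)); the normalising sum cancels.
Component likelihoods at x = 4.0:
  L_I = (1/(1.0·√(2π)))·exp(−(4.0−4.4)²/(2·1.0²)) = 0.398942·exp(-0.08000) = 0.36827
  L_II = (1/(1.0·√(2π)))·exp(−(4.0−5.6)²/(2·1.0²)) = 0.398942·exp(-1.28000) = 0.110921
Odds = (0.48/0.52) × (0.110921/0.36827) = 0.923077 × 0.301194 ≈ 0.278

0.278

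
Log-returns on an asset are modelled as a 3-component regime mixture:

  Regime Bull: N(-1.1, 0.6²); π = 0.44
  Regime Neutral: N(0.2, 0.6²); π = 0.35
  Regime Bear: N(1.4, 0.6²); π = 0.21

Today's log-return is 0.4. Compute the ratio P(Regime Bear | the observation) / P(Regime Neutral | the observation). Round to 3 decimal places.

0.158

Posterior odds = (w_i f_i(x)) / (w_j f_j(x)); the normalising sum cancels.
Component likelihoods at x = 0.4:
  p_Bull = 0.0292138
  p_Neutral = 0.628972
  p_Bear = 0.165795
Odds = (0.21/0.35) × (0.165795/0.628972) = 0.6 × 0.263597 ≈ 0.158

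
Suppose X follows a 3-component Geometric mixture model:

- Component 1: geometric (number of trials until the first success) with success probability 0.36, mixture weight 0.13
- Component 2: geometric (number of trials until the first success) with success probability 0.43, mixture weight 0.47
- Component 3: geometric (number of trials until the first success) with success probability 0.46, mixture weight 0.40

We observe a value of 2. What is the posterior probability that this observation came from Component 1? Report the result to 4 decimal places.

0.1225

By Bayes' theorem, P(k | x) = π_k f_k(x) / Σ_j π_j f_j(x).
Geometric probabilities:
  p_1 = 0.2304
  p_2 = 0.2451
  p_3 = 0.2484
Unnormalised posteriors:
  π_1·p_1 = 0.13 × 0.2304 = 0.029952
  π_2·p_2 = 0.47 × 0.2451 = 0.115197
  π_3·p_3 = 0.40 × 0.2484 = 0.09936
Normaliser: 0.029952 + 0.115197 + 0.09936 = 0.244509
P(Component 1 | the observation) = 0.029952 / 0.244509 ≈ 0.1225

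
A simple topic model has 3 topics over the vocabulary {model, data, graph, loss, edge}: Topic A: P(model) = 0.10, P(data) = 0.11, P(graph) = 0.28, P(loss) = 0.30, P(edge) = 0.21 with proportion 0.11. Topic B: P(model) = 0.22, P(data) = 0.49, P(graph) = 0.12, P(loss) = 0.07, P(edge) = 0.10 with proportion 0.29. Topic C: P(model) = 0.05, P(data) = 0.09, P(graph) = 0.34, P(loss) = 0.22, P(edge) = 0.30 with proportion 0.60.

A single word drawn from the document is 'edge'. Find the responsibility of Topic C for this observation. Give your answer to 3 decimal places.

0.776

The responsibility of component k is π_k f_k(x) divided by Σ_j π_j f_j(x).
Evaluate each component's likelihood at the observed value:
  p_A = 0.21
  p_B = 0.1
  p_C = 0.3
Prior × likelihood for each component:
  π_A·p_A = 0.11 × 0.21 = 0.0231
  π_B·p_B = 0.29 × 0.1 = 0.029
  π_C·p_C = 0.60 × 0.3 = 0.18
Evidence: 0.0231 + 0.029 + 0.18 = 0.2321
P(Topic C | x) = 0.18 / 0.2321 ≈ 0.776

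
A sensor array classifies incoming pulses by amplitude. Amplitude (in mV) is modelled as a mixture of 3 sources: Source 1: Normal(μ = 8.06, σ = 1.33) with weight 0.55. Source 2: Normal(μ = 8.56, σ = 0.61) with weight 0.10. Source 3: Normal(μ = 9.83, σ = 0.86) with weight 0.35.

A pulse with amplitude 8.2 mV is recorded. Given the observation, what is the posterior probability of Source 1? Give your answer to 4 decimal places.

P(component k | x) = w_k·f_k(x) / marginal(x), where marginal(x) = Σ_j w_j·f_j(x).
Normal densities:
  p_1 = (1/(1.33·√(2π)))·exp(−(8.2−8.06)²/(2·1.33²)) = 0.299957·exp(-0.00554) = 0.298299
  p_2 = (1/(0.61·√(2π)))·exp(−(8.2−8.56)²/(2·0.61²)) = 0.654004·exp(-0.17415) = 0.549477
  p_3 = (1/(0.86·√(2π)))·exp(−(8.2−9.83)²/(2·0.86²)) = 0.463886·exp(-1.79617) = 0.0769739
Unnormalised posteriors:
  w_1·p_1 = 0.55 × 0.298299 = 0.164065
  w_2·p_2 = 0.10 × 0.549477 = 0.0549477
  w_3·p_3 = 0.35 × 0.0769739 = 0.0269409
Normaliser: 0.164065 + 0.0549477 + 0.0269409 = 0.245953
So the posterior for Source 1 is 0.164065 / 0.245953 ≈ 0.6671.

0.6671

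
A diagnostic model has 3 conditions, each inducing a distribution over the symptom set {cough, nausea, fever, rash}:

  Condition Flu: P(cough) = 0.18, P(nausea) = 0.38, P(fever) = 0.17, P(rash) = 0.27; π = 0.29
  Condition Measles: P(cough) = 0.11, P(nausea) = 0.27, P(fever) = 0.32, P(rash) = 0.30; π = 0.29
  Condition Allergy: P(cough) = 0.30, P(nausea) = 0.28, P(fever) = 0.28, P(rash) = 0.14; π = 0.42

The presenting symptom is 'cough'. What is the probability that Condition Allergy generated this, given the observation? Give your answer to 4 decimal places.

Posterior ∝ prior × likelihood, so P(k | x) ∝ π_k f_k(x); normalise over all components.
Component likelihoods at x = 'cough':
  L_Flu = 0.18
  L_Measles = 0.11
  L_Allergy = 0.3
Unnormalised posteriors:
  π_Flu·L_Flu = 0.29 × 0.18 = 0.0522
  π_Measles·L_Measles = 0.29 × 0.11 = 0.0319
  π_Allergy·L_Allergy = 0.42 × 0.3 = 0.126
Normaliser: 0.0522 + 0.0319 + 0.126 = 0.2101
So the posterior for Condition Allergy is 0.126 / 0.2101 ≈ 0.5997.

0.5997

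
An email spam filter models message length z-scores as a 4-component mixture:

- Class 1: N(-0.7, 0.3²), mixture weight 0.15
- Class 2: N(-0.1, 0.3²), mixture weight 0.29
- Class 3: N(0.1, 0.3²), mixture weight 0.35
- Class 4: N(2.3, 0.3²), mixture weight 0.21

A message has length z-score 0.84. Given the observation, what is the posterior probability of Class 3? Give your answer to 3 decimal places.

0.886

The responsibility of component k is π_k f_k(x) divided by Σ_j π_j f_j(x).
Evaluate each component's likelihood at the observed value:
  L_1 = 2.52184e-06
  L_2 = 0.00981489
  L_3 = 0.06347
  L_4 = 9.56703e-06
Weight by the priors:
  π_1·L_1 = 0.15 × 2.52184e-06 = 3.78276e-07
  π_2·L_2 = 0.29 × 0.00981489 = 0.00284632
  π_3·L_3 = 0.35 × 0.06347 = 0.0222145
  π_4·L_4 = 0.21 × 9.56703e-06 = 2.00908e-06
Denominator: 3.78276e-07 + 0.00284632 + 0.0222145 + 2.00908e-06 = 0.0250632
So the posterior for Class 3 is 0.0222145 / 0.0250632 ≈ 0.886.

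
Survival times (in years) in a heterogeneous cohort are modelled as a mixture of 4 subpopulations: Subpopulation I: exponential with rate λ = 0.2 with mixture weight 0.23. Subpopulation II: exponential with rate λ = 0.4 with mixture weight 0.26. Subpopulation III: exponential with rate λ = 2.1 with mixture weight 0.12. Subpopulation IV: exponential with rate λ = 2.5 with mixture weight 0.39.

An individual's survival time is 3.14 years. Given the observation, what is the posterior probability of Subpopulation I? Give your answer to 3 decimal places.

Apply Bayes' rule: the posterior for each component is proportional to its prior times its likelihood at x.
Component likelihoods at x = 3.14 years:
  L_I = 0.2·e^(−0.2·3.14) = 0.2·e^(−0.6280) = 0.106732
  L_II = 0.4·e^(−0.4·3.14) = 0.4·e^(−1.2560) = 0.113916
  L_III = 2.1·e^(−2.1·3.14) = 2.1·e^(−6.5940) = 0.00287397
  L_IV = 2.5·e^(−2.5·3.14) = 2.5·e^(−7.8500) = 0.00097438
Weight by the priors:
  π_I·L_I = 0.23 × 0.106732 = 0.0245483
  π_II·L_II = 0.26 × 0.113916 = 0.0296183
  π_III·L_III = 0.12 × 0.00287397 = 0.000344876
  π_IV·L_IV = 0.39 × 0.00097438 = 0.000380008
Sum: 0.0245483 + 0.0296183 + 0.000344876 + 0.000380008 = 0.0548914
P(Subpopulation I | 3.14 years) ≈ 0.447

0.447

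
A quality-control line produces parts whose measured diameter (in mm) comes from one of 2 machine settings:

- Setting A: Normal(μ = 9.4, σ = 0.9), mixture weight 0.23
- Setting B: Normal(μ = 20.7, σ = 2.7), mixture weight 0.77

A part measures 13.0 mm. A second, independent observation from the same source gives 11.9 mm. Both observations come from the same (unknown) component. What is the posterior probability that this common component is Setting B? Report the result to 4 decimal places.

By Bayes' theorem, P(k | x) = w_k f_k(x) / Σ_j w_j f_j(x).
Since both observations come from the same component, the likelihood for component k is f_k(x₁)·f_k(x₂).
  L_A = [0.0001487] × [0.00935726] = 1.39143e-06
  L_B = [0.00253207] × [0.00072919] = 1.84636e-06
Prior × likelihood for each component:
  w_A·L_A = 0.23 × 1.39143e-06 = 3.20028e-07
  w_B·L_B = 0.77 × 1.84636e-06 = 1.4217e-06
Marginal: 3.20028e-07 + 1.4217e-06 = 1.74172e-06
So the posterior for Setting B is 1.4217e-06 / 1.74172e-06 ≈ 0.8163.

0.8163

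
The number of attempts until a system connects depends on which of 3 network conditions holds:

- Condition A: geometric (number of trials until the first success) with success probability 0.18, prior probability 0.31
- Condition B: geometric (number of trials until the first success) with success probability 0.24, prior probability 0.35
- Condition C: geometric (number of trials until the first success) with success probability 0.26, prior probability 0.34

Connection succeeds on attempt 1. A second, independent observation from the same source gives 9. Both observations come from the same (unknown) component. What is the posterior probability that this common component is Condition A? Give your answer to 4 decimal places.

By Bayes' theorem, P(k | x) = π_k f_k(x) / Σ_j π_j f_j(x).
Since both observations come from the same component, the likelihood for component k is f_k(x₁)·f_k(x₂).
  f_A = [0.18] × [0.0367945] = 0.00662302
  f_B = [0.24] × [0.0267128] = 0.00641108
  f_C = [0.26] × [0.0233791] = 0.00607856
Prior × likelihood for each component:
  π_A·f_A = 0.31 × 0.00662302 = 0.00205314
  π_B·f_B = 0.35 × 0.00641108 = 0.00224388
  π_C·f_C = 0.34 × 0.00607856 = 0.00206671
Normaliser: 0.00205314 + 0.00224388 + 0.00206671 = 0.00636372
P(Condition A | x) ≈ 0.3226

0.3226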